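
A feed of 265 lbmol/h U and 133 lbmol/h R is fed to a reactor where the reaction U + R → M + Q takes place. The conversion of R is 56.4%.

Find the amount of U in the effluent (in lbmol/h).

R reacted = 0.564 × 133 = 75.01 lbmol/h; ν_R = −1, so ξ = 75.01/1 = 75.01 lbmol/h.
Outlet amounts (n = n₀ + ν ξ):
  U: 265 − 1(75.01) = 190
  R: 133 − 1(75.01) = 57.99
  M: 0 + 1(75.01) = 75.01
  Q: 0 + 1(75.01) = 75.01

190 lbmol/h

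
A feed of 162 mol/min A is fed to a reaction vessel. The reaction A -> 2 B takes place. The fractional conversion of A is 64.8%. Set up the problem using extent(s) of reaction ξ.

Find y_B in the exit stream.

0.786

A reacted = 0.648 × 162 = 105 mol/min; ν_A = −1, so ξ = 105/1 = 105 mol/min.
Outlet amounts (n = n₀ + ν ξ):
  A: 162 − 1(105) = 57.02
  B: 0 + 2(105) = 210
Total out = 267 mol/min; y_B = 210 / 267 = 0.7864.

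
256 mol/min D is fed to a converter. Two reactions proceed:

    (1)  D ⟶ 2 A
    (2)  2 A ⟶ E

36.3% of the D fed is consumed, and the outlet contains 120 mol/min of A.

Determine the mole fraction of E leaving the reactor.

0.104

Conversion of D: D consumed = 1ξ₁ = 0.363 × 256 → ξ₁ = 92.93 mol/min.
A balance: n_A = 0 + 2ξ₁ − 2ξ₂ = 120 → ξ₂ = (2·92.93 − 120)/2 = 32.93 mol/min.
Outlet amounts (n = n₀ + Σ ν·ξ):
  D: 256 − 1(92.93) = 163.1
  A: 0 + 2(92.93) − 2(32.93) = 120
  E: 0 + 1(32.93) = 32.93
Total out = 316 mol/min; y_E = 32.93 / 316 = 0.1042.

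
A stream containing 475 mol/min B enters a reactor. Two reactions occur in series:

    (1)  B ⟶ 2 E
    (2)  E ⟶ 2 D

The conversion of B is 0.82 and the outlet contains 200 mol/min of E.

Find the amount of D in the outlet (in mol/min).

Conversion of B: B consumed = 1ξ₁ = 0.82 × 475 → ξ₁ = 389.5 mol/min.
E balance: n_E = 0 + 2ξ₁ − 1ξ₂ = 200 → ξ₂ = (2·389.5 − 200)/1 = 579 mol/min.
Outlet amounts (n = n₀ + Σ ν·ξ):
  B: 475 − 1(389.5) = 85.5
  E: 0 + 2(389.5) − 1(579) = 200
  D: 0 + 2(579) = 1158

1160 mol/min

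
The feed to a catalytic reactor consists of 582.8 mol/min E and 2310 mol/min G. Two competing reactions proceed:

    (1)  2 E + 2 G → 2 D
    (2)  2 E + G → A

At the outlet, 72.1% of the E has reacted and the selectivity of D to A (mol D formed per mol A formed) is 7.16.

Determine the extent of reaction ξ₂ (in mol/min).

ξ₂ = 45.9 mol/min

Conversion of E: E consumed = 0.721 × 582.8 = 420.2 mol/min = 2ξ₁ + 2ξ₂.
Selectivity: 2ξ₁ / (1ξ₂) = 7.16 → ξ₁ = 3.58 ξ₂.
Substitute: (2·3.58 + 2) ξ₂ = 420.2 → ξ₂ = 45.87 mol/min, ξ₁ = 164.2 mol/min.
Outlet amounts (n = n₀ + Σ ν·ξ):
  E: 582.8 − 2(164.2) − 2(45.87) = 162.6
  G: 2310 − 2(164.2) − 1(45.87) = 1936
  D: 0 + 2(164.2) = 328.5
  A: 0 + 1(45.87) = 45.87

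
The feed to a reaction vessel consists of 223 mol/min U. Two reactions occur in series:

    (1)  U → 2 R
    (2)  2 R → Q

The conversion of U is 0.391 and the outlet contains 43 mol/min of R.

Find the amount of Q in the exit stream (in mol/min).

65.7 mol/min

Conversion of U: U consumed = 1ξ₁ = 0.391 × 223 → ξ₁ = 87.19 mol/min.
R balance: n_R = 0 + 2ξ₁ − 2ξ₂ = 43 → ξ₂ = (2·87.19 − 43)/2 = 65.69 mol/min.
Outlet amounts (n = n₀ + Σ ν·ξ):
  U: 223 − 1(87.19) = 135.8
  R: 0 + 2(87.19) − 2(65.69) = 43
  Q: 0 + 1(65.69) = 65.69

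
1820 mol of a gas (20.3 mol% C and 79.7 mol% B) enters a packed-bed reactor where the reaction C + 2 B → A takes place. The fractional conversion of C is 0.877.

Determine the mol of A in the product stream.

324 mol

C reacted = 0.877 × 369.5 = 324 mol; ν_C = −1, so ξ = 324/1 = 324 mol.
Outlet amounts (n = n₀ + ν ξ):
  C: 369.5 − 1(324) = 45.44
  B: 1451 − 2(324) = 802.5
  A: 0 + 1(324) = 324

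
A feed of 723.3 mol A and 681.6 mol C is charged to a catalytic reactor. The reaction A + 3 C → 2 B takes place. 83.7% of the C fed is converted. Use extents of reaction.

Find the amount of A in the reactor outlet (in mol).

533 mol

C reacted = 0.837 × 681.6 = 570.5 mol; ν_C = −3, so ξ = 570.5/3 = 190.2 mol.
Outlet amounts (n = n₀ + ν ξ):
  A: 723.3 − 1(190.2) = 533.1
  C: 681.6 − 3(190.2) = 111.1
  B: 0 + 2(190.2) = 380.3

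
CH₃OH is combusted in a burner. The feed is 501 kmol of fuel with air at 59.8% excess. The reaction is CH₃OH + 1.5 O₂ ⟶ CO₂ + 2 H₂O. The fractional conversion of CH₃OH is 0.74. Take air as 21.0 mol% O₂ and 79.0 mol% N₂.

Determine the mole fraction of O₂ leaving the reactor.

0.101

Stoichiometric O₂ = 1.5 × 501 = 751.5 kmol; O₂ fed = 751.5 × 1.598 = 1201 kmol.
N₂ fed = 1201 × 79/21 = 4518 kmol.
Fuel reacted = 0.74 × 501 → ξ = 370.7 kmol.
Outlet (n = n₀ + ν ξ):
  CH₃OH: 501 − 1(370.7) = 130.3
  O₂: 1201 − 1.5(370.7) = 644.8
  N₂: 4518 (inert)
  CO₂: 0 + 1(370.7) = 370.7
  H₂O: 0 + 2(370.7) = 741.5
Total out = 6405 kmol; y_O₂ = 644.8 / 6405 = 0.1007.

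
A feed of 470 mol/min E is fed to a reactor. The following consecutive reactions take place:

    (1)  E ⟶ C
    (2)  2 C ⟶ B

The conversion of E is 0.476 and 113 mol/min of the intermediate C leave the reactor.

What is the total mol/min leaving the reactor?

Conversion of E: E consumed = 1ξ₁ = 0.476 × 470 → ξ₁ = 223.7 mol/min.
C balance: n_C = 0 + 1ξ₁ − 2ξ₂ = 113 → ξ₂ = (1·223.7 − 113)/2 = 55.36 mol/min.
Outlet amounts (n = n₀ + Σ ν·ξ):
  E: 470 − 1(223.7) = 246.3
  C: 0 + 1(223.7) − 2(55.36) = 113
  B: 0 + 1(55.36) = 55.36
Total out = 246.3 + 113 + 55.36 = 414.6 mol/min.

415 mol/min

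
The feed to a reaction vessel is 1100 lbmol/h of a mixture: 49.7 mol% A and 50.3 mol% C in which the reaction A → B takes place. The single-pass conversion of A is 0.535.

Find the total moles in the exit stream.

A reacted = 0.535 × 546.7 = 292.5 lbmol/h; ν_A = −1, so ξ = 292.5/1 = 292.5 lbmol/h.
Outlet amounts (n = n₀ + ν ξ):
  A: 546.7 − 1(292.5) = 254.2
  B: 0 + 1(292.5) = 292.5
  C: 553.3 (inert)
Total out = 254.2 + 292.5 + 553.3 = 1100 lbmol/h.

1100 lbmol/h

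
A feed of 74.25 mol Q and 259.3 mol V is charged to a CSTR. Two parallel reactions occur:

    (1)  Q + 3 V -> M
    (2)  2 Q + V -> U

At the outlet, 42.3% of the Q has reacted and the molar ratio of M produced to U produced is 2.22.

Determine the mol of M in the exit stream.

Conversion of Q: Q consumed = 0.423 × 74.25 = 31.41 mol = 1ξ₁ + 2ξ₂.
Selectivity: 1ξ₁ / (1ξ₂) = 2.22 → ξ₁ = 2.22 ξ₂.
Substitute: (1·2.22 + 2) ξ₂ = 31.41 → ξ₂ = 7.443 mol, ξ₁ = 16.52 mol.
Outlet amounts (n = n₀ + Σ ν·ξ):
  Q: 74.25 − 1(16.52) − 2(7.443) = 42.84
  V: 259.3 − 3(16.52) − 1(7.443) = 202.3
  M: 0 + 1(16.52) = 16.52
  U: 0 + 1(7.443) = 7.443

16.5 mol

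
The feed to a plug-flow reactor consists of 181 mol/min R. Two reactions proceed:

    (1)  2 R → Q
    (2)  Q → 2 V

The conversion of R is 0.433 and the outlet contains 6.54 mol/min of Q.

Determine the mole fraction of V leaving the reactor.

0.374

Conversion of R: R consumed = 2ξ₁ = 0.433 × 181 → ξ₁ = 39.19 mol/min.
Q balance: n_Q = 0 + 1ξ₁ − 1ξ₂ = 6.54 → ξ₂ = (1·39.19 − 6.54)/1 = 32.65 mol/min.
Outlet amounts (n = n₀ + Σ ν·ξ):
  R: 181 − 2(39.19) = 102.6
  Q: 0 + 1(39.19) − 1(32.65) = 6.54
  V: 0 + 2(32.65) = 65.29
Total out = 174.5 mol/min; y_V = 65.29 / 174.5 = 0.3743.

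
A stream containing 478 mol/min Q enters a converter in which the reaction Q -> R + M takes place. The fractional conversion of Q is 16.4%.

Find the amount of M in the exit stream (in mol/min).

Q reacted = 0.164 × 478 = 78.39 mol/min; ν_Q = −1, so ξ = 78.39/1 = 78.39 mol/min.
Outlet amounts (n = n₀ + ν ξ):
  Q: 478 − 1(78.39) = 399.6
  R: 0 + 1(78.39) = 78.39
  M: 0 + 1(78.39) = 78.39

78.4 mol/min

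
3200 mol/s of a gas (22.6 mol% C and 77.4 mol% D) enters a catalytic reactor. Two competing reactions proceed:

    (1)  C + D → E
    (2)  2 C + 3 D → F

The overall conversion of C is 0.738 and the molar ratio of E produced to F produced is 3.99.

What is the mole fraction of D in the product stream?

Conversion of C: C consumed = 0.738 × 723.2 = 533.7 mol/s = 1ξ₁ + 2ξ₂.
Selectivity: 1ξ₁ / (1ξ₂) = 3.99 → ξ₁ = 3.99 ξ₂.
Substitute: (1·3.99 + 2) ξ₂ = 533.7 → ξ₂ = 89.1 mol/s, ξ₁ = 355.5 mol/s.
Outlet amounts (n = n₀ + Σ ν·ξ):
  C: 723.2 − 1(355.5) − 2(89.1) = 189.5
  D: 2477 − 1(355.5) − 3(89.1) = 1854
  E: 0 + 1(355.5) = 355.5
  F: 0 + 1(89.1) = 89.1
Total out = 2488 mol/s; y_D = 1854 / 2488 = 0.7451.

0.745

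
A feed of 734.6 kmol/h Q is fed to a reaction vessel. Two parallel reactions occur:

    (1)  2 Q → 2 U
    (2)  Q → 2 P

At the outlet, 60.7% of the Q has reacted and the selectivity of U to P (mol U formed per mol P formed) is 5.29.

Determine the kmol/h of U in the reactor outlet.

407 kmol/h

Conversion of Q: Q consumed = 0.607 × 734.6 = 445.9 kmol/h = 2ξ₁ + 1ξ₂.
Selectivity: 2ξ₁ / (2ξ₂) = 5.29 → ξ₁ = 5.29 ξ₂.
Substitute: (2·5.29 + 1) ξ₂ = 445.9 → ξ₂ = 38.51 kmol/h, ξ₁ = 203.7 kmol/h.
Outlet amounts (n = n₀ + Σ ν·ξ):
  Q: 734.6 − 2(203.7) − 1(38.51) = 288.7
  U: 0 + 2(203.7) = 407.4
  P: 0 + 2(38.51) = 77.01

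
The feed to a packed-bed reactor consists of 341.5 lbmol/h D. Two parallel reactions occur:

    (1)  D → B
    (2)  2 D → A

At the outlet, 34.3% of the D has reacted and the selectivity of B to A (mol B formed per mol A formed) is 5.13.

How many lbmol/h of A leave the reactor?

16.4 lbmol/h

Conversion of D: D consumed = 0.343 × 341.5 = 117.1 lbmol/h = 1ξ₁ + 2ξ₂.
Selectivity: 1ξ₁ / (1ξ₂) = 5.13 → ξ₁ = 5.13 ξ₂.
Substitute: (1·5.13 + 2) ξ₂ = 117.1 → ξ₂ = 16.43 lbmol/h, ξ₁ = 84.28 lbmol/h.
Outlet amounts (n = n₀ + Σ ν·ξ):
  D: 341.5 − 1(84.28) − 2(16.43) = 224.4
  B: 0 + 1(84.28) = 84.28
  A: 0 + 1(16.43) = 16.43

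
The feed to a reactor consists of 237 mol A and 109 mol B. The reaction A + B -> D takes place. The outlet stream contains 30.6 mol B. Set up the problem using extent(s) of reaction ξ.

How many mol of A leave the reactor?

For B: n = n₀ − 1ξ → 30.6 = 109 − 1ξ, giving ξ = 78.4 mol.
Outlet amounts (n = n₀ + ν ξ):
  A: 237 − 1(78.4) = 158.6
  B: 109 − 1(78.4) = 30.6
  D: 0 + 1(78.4) = 78.4

159 mol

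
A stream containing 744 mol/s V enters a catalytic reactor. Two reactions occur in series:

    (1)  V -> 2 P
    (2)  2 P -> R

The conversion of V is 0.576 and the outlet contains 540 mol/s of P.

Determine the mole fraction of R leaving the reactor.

0.156

Conversion of V: V consumed = 1ξ₁ = 0.576 × 744 → ξ₁ = 428.5 mol/s.
P balance: n_P = 0 + 2ξ₁ − 2ξ₂ = 540 → ξ₂ = (2·428.5 − 540)/2 = 158.5 mol/s.
Outlet amounts (n = n₀ + Σ ν·ξ):
  V: 744 − 1(428.5) = 315.5
  P: 0 + 2(428.5) − 2(158.5) = 540
  R: 0 + 1(158.5) = 158.5
Total out = 1014 mol/s; y_R = 158.5 / 1014 = 0.1564.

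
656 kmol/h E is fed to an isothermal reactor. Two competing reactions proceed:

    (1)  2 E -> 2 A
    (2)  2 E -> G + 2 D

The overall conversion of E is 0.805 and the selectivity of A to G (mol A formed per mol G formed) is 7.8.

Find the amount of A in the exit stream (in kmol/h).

Conversion of E: E consumed = 0.805 × 656 = 528.1 kmol/h = 2ξ₁ + 2ξ₂.
Selectivity: 2ξ₁ / (1ξ₂) = 7.8 → ξ₁ = 3.9 ξ₂.
Substitute: (2·3.9 + 2) ξ₂ = 528.1 → ξ₂ = 53.89 kmol/h, ξ₁ = 210.2 kmol/h.
Outlet amounts (n = n₀ + Σ ν·ξ):
  E: 656 − 2(210.2) − 2(53.89) = 127.9
  A: 0 + 2(210.2) = 420.3
  G: 0 + 1(53.89) = 53.89
  D: 0 + 2(53.89) = 107.8

420 kmol/h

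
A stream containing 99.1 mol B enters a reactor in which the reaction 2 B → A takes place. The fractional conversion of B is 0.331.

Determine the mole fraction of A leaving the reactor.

B reacted = 0.331 × 99.1 = 32.8 mol; ν_B = −2, so ξ = 32.8/2 = 16.4 mol.
Outlet amounts (n = n₀ + ν ξ):
  B: 99.1 − 2(16.4) = 66.3
  A: 0 + 1(16.4) = 16.4
Total out = 82.7 mol; y_A = 16.4 / 82.7 = 0.1983.

0.198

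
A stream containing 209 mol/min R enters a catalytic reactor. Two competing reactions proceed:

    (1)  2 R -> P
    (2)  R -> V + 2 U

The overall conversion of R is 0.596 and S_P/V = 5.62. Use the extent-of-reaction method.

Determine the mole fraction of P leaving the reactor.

0.332

Conversion of R: R consumed = 0.596 × 209 = 124.6 mol/min = 2ξ₁ + 1ξ₂.
Selectivity: 1ξ₁ / (1ξ₂) = 5.62 → ξ₁ = 5.62 ξ₂.
Substitute: (2·5.62 + 1) ξ₂ = 124.6 → ξ₂ = 10.18 mol/min, ξ₁ = 57.19 mol/min.
Outlet amounts (n = n₀ + Σ ν·ξ):
  R: 209 − 2(57.19) − 1(10.18) = 84.44
  P: 0 + 1(57.19) = 57.19
  V: 0 + 1(10.18) = 10.18
  U: 0 + 2(10.18) = 20.35
Total out = 172.2 mol/min; y_P = 57.19 / 172.2 = 0.3322.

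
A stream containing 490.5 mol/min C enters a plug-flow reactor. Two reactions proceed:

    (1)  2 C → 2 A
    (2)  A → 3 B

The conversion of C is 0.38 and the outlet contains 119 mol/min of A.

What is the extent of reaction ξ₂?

Conversion of C: C consumed = 2ξ₁ = 0.38 × 490.5 → ξ₁ = 93.2 mol/min.
A balance: n_A = 0 + 2ξ₁ − 1ξ₂ = 119 → ξ₂ = (2·93.2 − 119)/1 = 67.39 mol/min.
Outlet amounts (n = n₀ + Σ ν·ξ):
  C: 490.5 − 2(93.2) = 304.1
  A: 0 + 2(93.2) − 1(67.39) = 119
  B: 0 + 3(67.39) = 202.2

ξ₂ = 67.4 mol/min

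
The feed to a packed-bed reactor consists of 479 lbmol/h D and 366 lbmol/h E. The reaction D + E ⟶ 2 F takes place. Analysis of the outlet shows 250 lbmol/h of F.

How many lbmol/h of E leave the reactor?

For F: n = n₀ + 2ξ → 250 = 0 + 2ξ, giving ξ = 125 lbmol/h.
Outlet amounts (n = n₀ + ν ξ):
  D: 479 − 1(125) = 354
  E: 366 − 1(125) = 241
  F: 0 + 2(125) = 250

241 lbmol/h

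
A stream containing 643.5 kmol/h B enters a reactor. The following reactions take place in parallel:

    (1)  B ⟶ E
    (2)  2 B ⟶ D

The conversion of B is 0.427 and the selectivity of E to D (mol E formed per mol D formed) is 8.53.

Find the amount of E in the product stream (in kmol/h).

Conversion of B: B consumed = 0.427 × 643.5 = 274.8 kmol/h = 1ξ₁ + 2ξ₂.
Selectivity: 1ξ₁ / (1ξ₂) = 8.53 → ξ₁ = 8.53 ξ₂.
Substitute: (1·8.53 + 2) ξ₂ = 274.8 → ξ₂ = 26.09 kmol/h, ξ₁ = 222.6 kmol/h.
Outlet amounts (n = n₀ + Σ ν·ξ):
  B: 643.5 − 1(222.6) − 2(26.09) = 368.7
  E: 0 + 1(222.6) = 222.6
  D: 0 + 1(26.09) = 26.09

223 kmol/h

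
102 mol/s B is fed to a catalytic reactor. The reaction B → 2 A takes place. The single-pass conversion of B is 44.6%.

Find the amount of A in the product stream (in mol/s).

B reacted = 0.446 × 102 = 45.49 mol/s; ν_B = −1, so ξ = 45.49/1 = 45.49 mol/s.
Outlet amounts (n = n₀ + ν ξ):
  B: 102 − 1(45.49) = 56.51
  A: 0 + 2(45.49) = 90.98

91 mol/s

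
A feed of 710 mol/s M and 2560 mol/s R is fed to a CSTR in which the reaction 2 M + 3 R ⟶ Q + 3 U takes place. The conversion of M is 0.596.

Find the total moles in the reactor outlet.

3060 mol/s

M reacted = 0.596 × 710 = 423.2 mol/s; ν_M = −2, so ξ = 423.2/2 = 211.6 mol/s.
Outlet amounts (n = n₀ + ν ξ):
  M: 710 − 2(211.6) = 286.8
  R: 2560 − 3(211.6) = 1925
  Q: 0 + 1(211.6) = 211.6
  U: 0 + 3(211.6) = 634.7
Total out = 286.8 + 1925 + 211.6 + 634.7 = 3058 mol/s.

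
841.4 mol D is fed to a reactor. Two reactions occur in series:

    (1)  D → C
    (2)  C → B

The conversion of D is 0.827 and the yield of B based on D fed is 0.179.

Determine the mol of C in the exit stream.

Conversion of D: D consumed = 1ξ₁ = 0.827 × 841.4 → ξ₁ = 695.8 mol.
Yield of B: 1ξ₂ / 841.4 = 0.179 → ξ₂ = 150.6 mol.
Outlet amounts (n = n₀ + Σ ν·ξ):
  D: 841.4 − 1(695.8) = 145.6
  C: 0 + 1(695.8) − 1(150.6) = 545.2
  B: 0 + 1(150.6) = 150.6

545 mol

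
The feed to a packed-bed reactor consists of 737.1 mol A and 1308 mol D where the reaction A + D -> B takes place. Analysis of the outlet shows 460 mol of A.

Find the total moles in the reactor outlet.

For A: n = n₀ − 1ξ → 460 = 737.1 − 1ξ, giving ξ = 277.1 mol.
Outlet amounts (n = n₀ + ν ξ):
  A: 737.1 − 1(277.1) = 460
  D: 1308 − 1(277.1) = 1031
  B: 0 + 1(277.1) = 277.1
Total out = 460 + 1031 + 277.1 = 1768 mol.

1770 mol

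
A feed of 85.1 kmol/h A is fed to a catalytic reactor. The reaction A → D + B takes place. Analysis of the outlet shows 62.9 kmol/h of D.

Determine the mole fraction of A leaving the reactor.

For D: n = n₀ + 1ξ → 62.9 = 0 + 1ξ, giving ξ = 62.9 kmol/h.
Outlet amounts (n = n₀ + ν ξ):
  A: 85.1 − 1(62.9) = 22.2
  D: 0 + 1(62.9) = 62.9
  B: 0 + 1(62.9) = 62.9
Total out = 148 kmol/h; y_A = 22.2 / 148 = 0.15.

0.15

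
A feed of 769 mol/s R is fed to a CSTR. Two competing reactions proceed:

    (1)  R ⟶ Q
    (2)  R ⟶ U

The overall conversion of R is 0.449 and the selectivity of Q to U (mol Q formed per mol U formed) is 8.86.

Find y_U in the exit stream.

Conversion of R: R consumed = 0.449 × 769 = 345.3 mol/s = 1ξ₁ + 1ξ₂.
Selectivity: 1ξ₁ / (1ξ₂) = 8.86 → ξ₁ = 8.86 ξ₂.
Substitute: (1·8.86 + 1) ξ₂ = 345.3 → ξ₂ = 35.02 mol/s, ξ₁ = 310.3 mol/s.
Outlet amounts (n = n₀ + Σ ν·ξ):
  R: 769 − 1(310.3) − 1(35.02) = 423.7
  Q: 0 + 1(310.3) = 310.3
  U: 0 + 1(35.02) = 35.02
Total out = 769 mol/s; y_U = 35.02 / 769 = 0.04554.

0.0455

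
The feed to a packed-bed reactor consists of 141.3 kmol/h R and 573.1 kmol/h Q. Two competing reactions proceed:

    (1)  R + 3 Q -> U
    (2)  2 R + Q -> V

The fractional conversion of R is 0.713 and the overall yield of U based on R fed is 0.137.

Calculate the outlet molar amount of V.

40.7 kmol/h

Yield of U: 1ξ₁ / 141.3 = 0.137 → ξ₁ = 19.36 kmol/h.
Conversion of R: 1ξ₁ + 2ξ₂ = 0.713 × 141.3 = 100.7 → ξ₂ = 40.69 kmol/h.
Outlet amounts (n = n₀ + Σ ν·ξ):
  R: 141.3 − 1(19.36) − 2(40.69) = 40.55
  Q: 573.1 − 3(19.36) − 1(40.69) = 474.3
  U: 0 + 1(19.36) = 19.36
  V: 0 + 1(40.69) = 40.69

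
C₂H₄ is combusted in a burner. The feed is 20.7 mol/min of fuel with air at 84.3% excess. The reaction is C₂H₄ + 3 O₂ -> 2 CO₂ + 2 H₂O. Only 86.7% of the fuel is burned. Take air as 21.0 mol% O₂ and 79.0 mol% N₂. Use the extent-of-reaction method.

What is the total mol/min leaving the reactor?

566 mol/min

Stoichiometric O₂ = 3 × 20.7 = 62.1 mol/min; O₂ fed = 62.1 × 1.843 = 114.5 mol/min.
N₂ fed = 114.5 × 79/21 = 430.6 mol/min.
Fuel reacted = 0.867 × 20.7 → ξ = 17.95 mol/min.
Outlet (n = n₀ + ν ξ):
  C₂H₄: 20.7 − 1(17.95) = 2.753
  O₂: 114.5 − 3(17.95) = 60.61
  N₂: 430.6 (inert)
  CO₂: 0 + 2(17.95) = 35.89
  H₂O: 0 + 2(17.95) = 35.89
Total out = 2.753 + 60.61 + 430.6 + 35.89 + 35.89 = 565.7 mol/min.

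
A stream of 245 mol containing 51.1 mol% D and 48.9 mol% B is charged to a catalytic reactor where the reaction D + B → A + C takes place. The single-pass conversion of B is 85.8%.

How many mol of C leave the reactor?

103 mol

B reacted = 0.858 × 119.8 = 102.8 mol; ν_B = −1, so ξ = 102.8/1 = 102.8 mol.
Outlet amounts (n = n₀ + ν ξ):
  D: 125.2 − 1(102.8) = 22.4
  B: 119.8 − 1(102.8) = 17.01
  A: 0 + 1(102.8) = 102.8
  C: 0 + 1(102.8) = 102.8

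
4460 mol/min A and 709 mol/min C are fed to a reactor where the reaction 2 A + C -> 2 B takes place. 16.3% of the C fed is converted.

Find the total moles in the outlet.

C reacted = 0.163 × 709 = 115.6 mol/min; ν_C = −1, so ξ = 115.6/1 = 115.6 mol/min.
Outlet amounts (n = n₀ + ν ξ):
  A: 4460 − 2(115.6) = 4229
  C: 709 − 1(115.6) = 593.4
  B: 0 + 2(115.6) = 231.1
Total out = 4229 + 593.4 + 231.1 = 5053 mol/min.

5050 mol/min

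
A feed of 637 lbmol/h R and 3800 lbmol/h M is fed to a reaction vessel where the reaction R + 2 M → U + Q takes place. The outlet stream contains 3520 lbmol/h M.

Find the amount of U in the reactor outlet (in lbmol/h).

For M: n = n₀ − 2ξ → 3520 = 3800 − 2ξ, giving ξ = 140 lbmol/h.
Outlet amounts (n = n₀ + ν ξ):
  R: 637 − 1(140) = 497
  M: 3800 − 2(140) = 3520
  U: 0 + 1(140) = 140
  Q: 0 + 1(140) = 140

140 lbmol/h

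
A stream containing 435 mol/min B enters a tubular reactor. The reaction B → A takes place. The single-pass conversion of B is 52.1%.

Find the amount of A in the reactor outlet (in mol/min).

B reacted = 0.521 × 435 = 226.6 mol/min; ν_B = −1, so ξ = 226.6/1 = 226.6 mol/min.
Outlet amounts (n = n₀ + ν ξ):
  B: 435 − 1(226.6) = 208.4
  A: 0 + 1(226.6) = 226.6

227 mol/min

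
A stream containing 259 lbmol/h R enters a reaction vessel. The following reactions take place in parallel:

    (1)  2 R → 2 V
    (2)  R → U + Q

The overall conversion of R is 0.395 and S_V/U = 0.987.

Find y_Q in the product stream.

0.166

Conversion of R: R consumed = 0.395 × 259 = 102.3 lbmol/h = 2ξ₁ + 1ξ₂.
Selectivity: 2ξ₁ / (1ξ₂) = 0.987 → ξ₁ = 0.4935 ξ₂.
Substitute: (2·0.4935 + 1) ξ₂ = 102.3 → ξ₂ = 51.49 lbmol/h, ξ₁ = 25.41 lbmol/h.
Outlet amounts (n = n₀ + Σ ν·ξ):
  R: 259 − 2(25.41) − 1(51.49) = 156.7
  V: 0 + 2(25.41) = 50.82
  U: 0 + 1(51.49) = 51.49
  Q: 0 + 1(51.49) = 51.49
Total out = 310.5 lbmol/h; y_Q = 51.49 / 310.5 = 0.1658.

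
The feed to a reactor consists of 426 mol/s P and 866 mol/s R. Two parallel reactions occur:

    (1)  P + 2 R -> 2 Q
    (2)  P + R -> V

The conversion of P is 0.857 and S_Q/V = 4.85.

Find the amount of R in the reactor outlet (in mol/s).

242 mol/s

Conversion of P: P consumed = 0.857 × 426 = 365.1 mol/s = 1ξ₁ + 1ξ₂.
Selectivity: 2ξ₁ / (1ξ₂) = 4.85 → ξ₁ = 2.425 ξ₂.
Substitute: (1·2.425 + 1) ξ₂ = 365.1 → ξ₂ = 106.6 mol/s, ξ₁ = 258.5 mol/s.
Outlet amounts (n = n₀ + Σ ν·ξ):
  P: 426 − 1(258.5) − 1(106.6) = 60.92
  R: 866 − 2(258.5) − 1(106.6) = 242.4
  Q: 0 + 2(258.5) = 517
  V: 0 + 1(106.6) = 106.6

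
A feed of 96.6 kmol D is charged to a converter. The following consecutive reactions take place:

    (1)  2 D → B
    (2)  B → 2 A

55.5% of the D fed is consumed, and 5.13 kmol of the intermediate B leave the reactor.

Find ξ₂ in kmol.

Conversion of D: D consumed = 2ξ₁ = 0.555 × 96.6 → ξ₁ = 26.81 kmol.
B balance: n_B = 0 + 1ξ₁ − 1ξ₂ = 5.13 → ξ₂ = (1·26.81 − 5.13)/1 = 21.68 kmol.
Outlet amounts (n = n₀ + Σ ν·ξ):
  D: 96.6 − 2(26.81) = 42.99
  B: 0 + 1(26.81) − 1(21.68) = 5.13
  A: 0 + 2(21.68) = 43.35

ξ₂ = 21.7 kmol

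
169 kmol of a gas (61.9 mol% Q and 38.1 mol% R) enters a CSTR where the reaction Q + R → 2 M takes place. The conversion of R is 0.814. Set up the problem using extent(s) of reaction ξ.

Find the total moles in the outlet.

R reacted = 0.814 × 64.39 = 52.41 kmol; ν_R = −1, so ξ = 52.41/1 = 52.41 kmol.
Outlet amounts (n = n₀ + ν ξ):
  Q: 104.6 − 1(52.41) = 52.2
  R: 64.39 − 1(52.41) = 11.98
  M: 0 + 2(52.41) = 104.8
Total out = 52.2 + 11.98 + 104.8 = 169 kmol.

169 kmol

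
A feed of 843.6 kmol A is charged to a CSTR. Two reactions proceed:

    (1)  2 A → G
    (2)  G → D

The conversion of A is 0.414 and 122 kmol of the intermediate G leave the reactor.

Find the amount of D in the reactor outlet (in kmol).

52.6 kmol

Conversion of A: A consumed = 2ξ₁ = 0.414 × 843.6 → ξ₁ = 174.6 kmol.
G balance: n_G = 0 + 1ξ₁ − 1ξ₂ = 122 → ξ₂ = (1·174.6 − 122)/1 = 52.63 kmol.
Outlet amounts (n = n₀ + Σ ν·ξ):
  A: 843.6 − 2(174.6) = 494.3
  G: 0 + 1(174.6) − 1(52.63) = 122
  D: 0 + 1(52.63) = 52.63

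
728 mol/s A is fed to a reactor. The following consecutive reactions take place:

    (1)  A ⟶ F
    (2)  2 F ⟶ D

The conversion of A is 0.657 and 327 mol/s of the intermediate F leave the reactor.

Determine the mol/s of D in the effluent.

Conversion of A: A consumed = 1ξ₁ = 0.657 × 728 → ξ₁ = 478.3 mol/s.
F balance: n_F = 0 + 1ξ₁ − 2ξ₂ = 327 → ξ₂ = (1·478.3 − 327)/2 = 75.65 mol/s.
Outlet amounts (n = n₀ + Σ ν·ξ):
  A: 728 − 1(478.3) = 249.7
  F: 0 + 1(478.3) − 2(75.65) = 327
  D: 0 + 1(75.65) = 75.65

75.6 mol/s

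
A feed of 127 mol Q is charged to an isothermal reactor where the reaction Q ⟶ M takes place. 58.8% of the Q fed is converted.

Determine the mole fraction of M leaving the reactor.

Q reacted = 0.588 × 127 = 74.68 mol; ν_Q = −1, so ξ = 74.68/1 = 74.68 mol.
Outlet amounts (n = n₀ + ν ξ):
  Q: 127 − 1(74.68) = 52.32
  M: 0 + 1(74.68) = 74.68
Total out = 127 mol; y_M = 74.68 / 127 = 0.588.

0.588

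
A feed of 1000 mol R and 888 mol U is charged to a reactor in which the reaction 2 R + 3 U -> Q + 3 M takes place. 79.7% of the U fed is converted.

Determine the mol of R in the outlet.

528 mol

U reacted = 0.797 × 888 = 707.7 mol; ν_U = −3, so ξ = 707.7/3 = 235.9 mol.
Outlet amounts (n = n₀ + ν ξ):
  R: 1000 − 2(235.9) = 528.2
  U: 888 − 3(235.9) = 180.3
  Q: 0 + 1(235.9) = 235.9
  M: 0 + 3(235.9) = 707.7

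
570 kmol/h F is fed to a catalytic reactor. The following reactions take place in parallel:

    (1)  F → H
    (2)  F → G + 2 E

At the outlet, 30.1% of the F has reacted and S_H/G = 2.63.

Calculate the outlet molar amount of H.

Conversion of F: F consumed = 0.301 × 570 = 171.6 kmol/h = 1ξ₁ + 1ξ₂.
Selectivity: 1ξ₁ / (1ξ₂) = 2.63 → ξ₁ = 2.63 ξ₂.
Substitute: (1·2.63 + 1) ξ₂ = 171.6 → ξ₂ = 47.26 kmol/h, ξ₁ = 124.3 kmol/h.
Outlet amounts (n = n₀ + Σ ν·ξ):
  F: 570 − 1(124.3) − 1(47.26) = 398.4
  H: 0 + 1(124.3) = 124.3
  G: 0 + 1(47.26) = 47.26
  E: 0 + 2(47.26) = 94.53

124 kmol/h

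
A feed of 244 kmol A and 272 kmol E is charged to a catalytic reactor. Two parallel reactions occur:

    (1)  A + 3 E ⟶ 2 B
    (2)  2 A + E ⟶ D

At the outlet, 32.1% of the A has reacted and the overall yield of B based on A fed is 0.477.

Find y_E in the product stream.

0.23

Yield of B: 2ξ₁ / 244 = 0.477 → ξ₁ = 58.19 kmol.
Conversion of A: 1ξ₁ + 2ξ₂ = 0.321 × 244 = 78.32 → ξ₂ = 10.07 kmol.
Outlet amounts (n = n₀ + Σ ν·ξ):
  A: 244 − 1(58.19) − 2(10.07) = 165.7
  E: 272 − 3(58.19) − 1(10.07) = 87.35
  B: 0 + 2(58.19) = 116.4
  D: 0 + 1(10.07) = 10.07
Total out = 379.5 kmol; y_E = 87.35 / 379.5 = 0.2302.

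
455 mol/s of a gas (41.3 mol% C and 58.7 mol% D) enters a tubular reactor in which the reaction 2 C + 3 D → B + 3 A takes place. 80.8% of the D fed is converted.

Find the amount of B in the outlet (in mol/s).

D reacted = 0.808 × 267.1 = 215.8 mol/s; ν_D = −3, so ξ = 215.8/3 = 71.93 mol/s.
Outlet amounts (n = n₀ + ν ξ):
  C: 187.9 − 2(71.93) = 44.05
  D: 267.1 − 3(71.93) = 51.28
  B: 0 + 1(71.93) = 71.93
  A: 0 + 3(71.93) = 215.8

71.9 mol/s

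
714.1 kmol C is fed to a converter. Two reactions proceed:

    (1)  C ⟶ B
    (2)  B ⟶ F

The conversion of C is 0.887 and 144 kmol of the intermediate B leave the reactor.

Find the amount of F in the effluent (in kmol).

Conversion of C: C consumed = 1ξ₁ = 0.887 × 714.1 → ξ₁ = 633.4 kmol.
B balance: n_B = 0 + 1ξ₁ − 1ξ₂ = 144 → ξ₂ = (1·633.4 − 144)/1 = 489.4 kmol.
Outlet amounts (n = n₀ + Σ ν·ξ):
  C: 714.1 − 1(633.4) = 80.69
  B: 0 + 1(633.4) − 1(489.4) = 144
  F: 0 + 1(489.4) = 489.4

489 kmol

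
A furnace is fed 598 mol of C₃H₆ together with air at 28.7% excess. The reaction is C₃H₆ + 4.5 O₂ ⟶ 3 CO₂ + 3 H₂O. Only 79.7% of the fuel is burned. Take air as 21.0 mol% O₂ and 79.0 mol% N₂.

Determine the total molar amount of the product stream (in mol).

17300 mol

Stoichiometric O₂ = 4.5 × 598 = 2691 mol; O₂ fed = 2691 × 1.287 = 3463 mol.
N₂ fed = 3463 × 79/21 = 13030 mol.
Fuel reacted = 0.797 × 598 → ξ = 476.6 mol.
Outlet (n = n₀ + ν ξ):
  C₃H₆: 598 − 1(476.6) = 121.4
  O₂: 3463 − 4.5(476.6) = 1319
  N₂: 13030 (inert)
  CO₂: 0 + 3(476.6) = 1430
  H₂O: 0 + 3(476.6) = 1430
Total out = 121.4 + 1319 + 13030 + 1430 + 1430 = 17330 mol.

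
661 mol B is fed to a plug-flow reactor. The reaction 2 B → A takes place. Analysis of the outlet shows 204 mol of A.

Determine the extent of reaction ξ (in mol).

For A: n = n₀ + 1ξ → 204 = 0 + 1ξ, giving ξ = 204 mol.
Outlet amounts (n = n₀ + ν ξ):
  B: 661 − 2(204) = 253
  A: 0 + 1(204) = 204

ξ = 204 mol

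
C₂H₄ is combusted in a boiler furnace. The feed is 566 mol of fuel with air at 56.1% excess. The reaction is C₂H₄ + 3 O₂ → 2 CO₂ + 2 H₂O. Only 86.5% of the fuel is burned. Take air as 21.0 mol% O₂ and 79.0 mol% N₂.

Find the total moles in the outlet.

13200 mol

Stoichiometric O₂ = 3 × 566 = 1698 mol; O₂ fed = 1698 × 1.561 = 2651 mol.
N₂ fed = 2651 × 79/21 = 9971 mol.
Fuel reacted = 0.865 × 566 → ξ = 489.6 mol.
Outlet (n = n₀ + ν ξ):
  C₂H₄: 566 − 1(489.6) = 76.41
  O₂: 2651 − 3(489.6) = 1182
  N₂: 9971 (inert)
  CO₂: 0 + 2(489.6) = 979.2
  H₂O: 0 + 2(489.6) = 979.2
Total out = 76.41 + 1182 + 9971 + 979.2 + 979.2 = 13190 mol.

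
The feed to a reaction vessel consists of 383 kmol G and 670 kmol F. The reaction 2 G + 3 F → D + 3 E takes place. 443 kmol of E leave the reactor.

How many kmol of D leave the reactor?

148 kmol

For E: n = n₀ + 3ξ → 443 = 0 + 3ξ, giving ξ = 147.7 kmol.
Outlet amounts (n = n₀ + ν ξ):
  G: 383 − 2(147.7) = 87.67
  F: 670 − 3(147.7) = 227
  D: 0 + 1(147.7) = 147.7
  E: 0 + 3(147.7) = 443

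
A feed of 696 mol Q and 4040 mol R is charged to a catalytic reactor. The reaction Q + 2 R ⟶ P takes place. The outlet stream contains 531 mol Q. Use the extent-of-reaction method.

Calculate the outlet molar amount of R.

For Q: n = n₀ − 1ξ → 531 = 696 − 1ξ, giving ξ = 165 mol.
Outlet amounts (n = n₀ + ν ξ):
  Q: 696 − 1(165) = 531
  R: 4040 − 2(165) = 3710
  P: 0 + 1(165) = 165

3710 mol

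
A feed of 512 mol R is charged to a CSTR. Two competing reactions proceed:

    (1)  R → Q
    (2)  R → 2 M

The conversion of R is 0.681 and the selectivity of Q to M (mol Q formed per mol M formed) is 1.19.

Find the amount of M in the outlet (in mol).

206 mol

Conversion of R: R consumed = 0.681 × 512 = 348.7 mol = 1ξ₁ + 1ξ₂.
Selectivity: 1ξ₁ / (2ξ₂) = 1.19 → ξ₁ = 2.38 ξ₂.
Substitute: (1·2.38 + 1) ξ₂ = 348.7 → ξ₂ = 103.2 mol, ξ₁ = 245.5 mol.
Outlet amounts (n = n₀ + Σ ν·ξ):
  R: 512 − 1(245.5) − 1(103.2) = 163.3
  Q: 0 + 1(245.5) = 245.5
  M: 0 + 2(103.2) = 206.3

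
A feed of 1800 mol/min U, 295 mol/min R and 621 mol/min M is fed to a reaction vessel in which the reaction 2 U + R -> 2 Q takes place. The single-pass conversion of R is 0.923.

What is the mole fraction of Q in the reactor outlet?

0.223

R reacted = 0.923 × 295 = 272.3 mol/min; ν_R = −1, so ξ = 272.3/1 = 272.3 mol/min.
Outlet amounts (n = n₀ + ν ξ):
  U: 1800 − 2(272.3) = 1255
  R: 295 − 1(272.3) = 22.71
  Q: 0 + 2(272.3) = 544.6
  M: 621 (inert)
Total out = 2444 mol/min; y_Q = 544.6 / 2444 = 0.2228.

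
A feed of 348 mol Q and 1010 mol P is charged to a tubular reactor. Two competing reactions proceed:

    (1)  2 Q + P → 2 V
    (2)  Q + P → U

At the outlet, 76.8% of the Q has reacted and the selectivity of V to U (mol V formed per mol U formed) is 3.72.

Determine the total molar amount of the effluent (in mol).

1200 mol

Conversion of Q: Q consumed = 0.768 × 348 = 267.3 mol = 2ξ₁ + 1ξ₂.
Selectivity: 2ξ₁ / (1ξ₂) = 3.72 → ξ₁ = 1.86 ξ₂.
Substitute: (2·1.86 + 1) ξ₂ = 267.3 → ξ₂ = 56.62 mol, ξ₁ = 105.3 mol.
Outlet amounts (n = n₀ + Σ ν·ξ):
  Q: 348 − 2(105.3) − 1(56.62) = 80.74
  P: 1010 − 1(105.3) − 1(56.62) = 848.1
  V: 0 + 2(105.3) = 210.6
  U: 0 + 1(56.62) = 56.62
Total out = 80.74 + 848.1 + 210.6 + 56.62 = 1196 mol.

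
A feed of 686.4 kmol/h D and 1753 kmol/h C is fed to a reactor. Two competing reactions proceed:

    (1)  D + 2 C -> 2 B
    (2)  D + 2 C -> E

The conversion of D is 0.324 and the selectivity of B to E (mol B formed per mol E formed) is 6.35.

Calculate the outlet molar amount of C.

Conversion of D: D consumed = 0.324 × 686.4 = 222.4 kmol/h = 1ξ₁ + 1ξ₂.
Selectivity: 2ξ₁ / (1ξ₂) = 6.35 → ξ₁ = 3.175 ξ₂.
Substitute: (1·3.175 + 1) ξ₂ = 222.4 → ξ₂ = 53.27 kmol/h, ξ₁ = 169.1 kmol/h.
Outlet amounts (n = n₀ + Σ ν·ξ):
  D: 686.4 − 1(169.1) − 1(53.27) = 464
  C: 1753 − 2(169.1) − 2(53.27) = 1308
  B: 0 + 2(169.1) = 338.3
  E: 0 + 1(53.27) = 53.27

1310 kmol/h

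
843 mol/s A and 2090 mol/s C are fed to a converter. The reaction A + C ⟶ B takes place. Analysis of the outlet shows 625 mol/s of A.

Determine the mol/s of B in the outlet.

218 mol/s

For A: n = n₀ − 1ξ → 625 = 843 − 1ξ, giving ξ = 218 mol/s.
Outlet amounts (n = n₀ + ν ξ):
  A: 843 − 1(218) = 625
  C: 2090 − 1(218) = 1872
  B: 0 + 1(218) = 218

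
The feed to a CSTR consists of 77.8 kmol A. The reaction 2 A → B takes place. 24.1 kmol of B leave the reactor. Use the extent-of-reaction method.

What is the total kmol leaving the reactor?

For B: n = n₀ + 1ξ → 24.1 = 0 + 1ξ, giving ξ = 24.1 kmol.
Outlet amounts (n = n₀ + ν ξ):
  A: 77.8 − 2(24.1) = 29.6
  B: 0 + 1(24.1) = 24.1
Total out = 29.6 + 24.1 = 53.7 kmol.

53.7 kmol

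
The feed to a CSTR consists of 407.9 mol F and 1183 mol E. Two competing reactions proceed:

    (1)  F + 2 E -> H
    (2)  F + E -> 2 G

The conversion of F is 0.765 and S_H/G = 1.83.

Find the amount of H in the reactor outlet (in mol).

245 mol

Conversion of F: F consumed = 0.765 × 407.9 = 312 mol = 1ξ₁ + 1ξ₂.
Selectivity: 1ξ₁ / (2ξ₂) = 1.83 → ξ₁ = 3.66 ξ₂.
Substitute: (1·3.66 + 1) ξ₂ = 312 → ξ₂ = 66.96 mol, ξ₁ = 245.1 mol.
Outlet amounts (n = n₀ + Σ ν·ξ):
  F: 407.9 − 1(245.1) − 1(66.96) = 95.86
  E: 1183 − 2(245.1) − 1(66.96) = 625.9
  H: 0 + 1(245.1) = 245.1
  G: 0 + 2(66.96) = 133.9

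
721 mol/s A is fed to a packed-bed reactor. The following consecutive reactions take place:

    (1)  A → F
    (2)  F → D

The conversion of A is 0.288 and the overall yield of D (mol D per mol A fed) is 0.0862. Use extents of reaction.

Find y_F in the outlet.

Conversion of A: A consumed = 1ξ₁ = 0.288 × 721 → ξ₁ = 207.6 mol/s.
Yield of D: 1ξ₂ / 721 = 0.0862 → ξ₂ = 62.15 mol/s.
Outlet amounts (n = n₀ + Σ ν·ξ):
  A: 721 − 1(207.6) = 513.4
  F: 0 + 1(207.6) − 1(62.15) = 145.5
  D: 0 + 1(62.15) = 62.15
Total out = 721 mol/s; y_F = 145.5 / 721 = 0.2018.

0.202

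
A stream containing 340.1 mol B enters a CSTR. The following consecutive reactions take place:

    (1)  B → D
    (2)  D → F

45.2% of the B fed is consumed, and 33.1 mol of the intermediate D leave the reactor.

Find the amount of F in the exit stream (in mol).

121 mol

Conversion of B: B consumed = 1ξ₁ = 0.452 × 340.1 → ξ₁ = 153.7 mol.
D balance: n_D = 0 + 1ξ₁ − 1ξ₂ = 33.1 → ξ₂ = (1·153.7 − 33.1)/1 = 120.6 mol.
Outlet amounts (n = n₀ + Σ ν·ξ):
  B: 340.1 − 1(153.7) = 186.4
  D: 0 + 1(153.7) − 1(120.6) = 33.1
  F: 0 + 1(120.6) = 120.6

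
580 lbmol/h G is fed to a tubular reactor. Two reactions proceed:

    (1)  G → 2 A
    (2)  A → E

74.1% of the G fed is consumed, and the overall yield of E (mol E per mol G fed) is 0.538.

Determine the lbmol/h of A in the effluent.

548 lbmol/h

Conversion of G: G consumed = 1ξ₁ = 0.741 × 580 → ξ₁ = 429.8 lbmol/h.
Yield of E: 1ξ₂ / 580 = 0.538 → ξ₂ = 312 lbmol/h.
Outlet amounts (n = n₀ + Σ ν·ξ):
  G: 580 − 1(429.8) = 150.2
  A: 0 + 2(429.8) − 1(312) = 547.5
  E: 0 + 1(312) = 312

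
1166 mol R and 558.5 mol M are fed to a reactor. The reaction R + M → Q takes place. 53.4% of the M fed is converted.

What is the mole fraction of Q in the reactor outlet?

0.209

M reacted = 0.534 × 558.5 = 298.2 mol; ν_M = −1, so ξ = 298.2/1 = 298.2 mol.
Outlet amounts (n = n₀ + ν ξ):
  R: 1166 − 1(298.2) = 867.8
  M: 558.5 − 1(298.2) = 260.3
  Q: 0 + 1(298.2) = 298.2
Total out = 1426 mol; y_Q = 298.2 / 1426 = 0.2091.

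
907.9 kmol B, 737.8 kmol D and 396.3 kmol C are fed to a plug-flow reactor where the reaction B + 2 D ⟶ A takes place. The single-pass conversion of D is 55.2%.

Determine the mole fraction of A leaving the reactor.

0.125

D reacted = 0.552 × 737.8 = 407.3 kmol; ν_D = −2, so ξ = 407.3/2 = 203.6 kmol.
Outlet amounts (n = n₀ + ν ξ):
  B: 907.9 − 1(203.6) = 704.3
  D: 737.8 − 2(203.6) = 330.5
  A: 0 + 1(203.6) = 203.6
  C: 396.3 (inert)
Total out = 1635 kmol; y_A = 203.6 / 1635 = 0.1246.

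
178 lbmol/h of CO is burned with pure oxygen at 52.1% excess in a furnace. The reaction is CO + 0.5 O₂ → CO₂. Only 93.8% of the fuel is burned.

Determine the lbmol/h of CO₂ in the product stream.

167 lbmol/h

Stoichiometric O₂ = 0.5 × 178 = 89 lbmol/h; O₂ fed = 89 × 1.521 = 135.4 lbmol/h.
Fuel reacted = 0.938 × 178 → ξ = 167 lbmol/h.
Outlet (n = n₀ + ν ξ):
  CO: 178 − 1(167) = 11.04
  O₂: 135.4 − 0.5(167) = 51.89
  CO₂: 0 + 1(167) = 167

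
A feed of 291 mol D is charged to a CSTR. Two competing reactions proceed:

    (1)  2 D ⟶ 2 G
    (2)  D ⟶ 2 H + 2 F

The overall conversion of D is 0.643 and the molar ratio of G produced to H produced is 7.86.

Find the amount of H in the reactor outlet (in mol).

22.4 mol

Conversion of D: D consumed = 0.643 × 291 = 187.1 mol = 2ξ₁ + 1ξ₂.
Selectivity: 2ξ₁ / (2ξ₂) = 7.86 → ξ₁ = 7.86 ξ₂.
Substitute: (2·7.86 + 1) ξ₂ = 187.1 → ξ₂ = 11.19 mol, ξ₁ = 87.96 mol.
Outlet amounts (n = n₀ + Σ ν·ξ):
  D: 291 − 2(87.96) − 1(11.19) = 103.9
  G: 0 + 2(87.96) = 175.9
  H: 0 + 2(11.19) = 22.38
  F: 0 + 2(11.19) = 22.38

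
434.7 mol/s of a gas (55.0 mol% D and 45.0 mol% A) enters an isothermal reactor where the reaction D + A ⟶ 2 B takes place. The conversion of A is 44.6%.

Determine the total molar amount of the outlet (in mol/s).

A reacted = 0.446 × 195.6 = 87.24 mol/s; ν_A = −1, so ξ = 87.24/1 = 87.24 mol/s.
Outlet amounts (n = n₀ + ν ξ):
  D: 239.1 − 1(87.24) = 151.8
  A: 195.6 − 1(87.24) = 108.4
  B: 0 + 2(87.24) = 174.5
Total out = 151.8 + 108.4 + 174.5 = 434.7 mol/s.

435 mol/s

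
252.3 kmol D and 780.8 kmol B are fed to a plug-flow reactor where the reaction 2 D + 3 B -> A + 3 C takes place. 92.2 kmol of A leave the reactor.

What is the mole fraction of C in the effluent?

For A: n = n₀ + 1ξ → 92.2 = 0 + 1ξ, giving ξ = 92.2 kmol.
Outlet amounts (n = n₀ + ν ξ):
  D: 252.3 − 2(92.2) = 67.9
  B: 780.8 − 3(92.2) = 504.2
  A: 0 + 1(92.2) = 92.2
  C: 0 + 3(92.2) = 276.6
Total out = 940.9 kmol; y_C = 276.6 / 940.9 = 0.294.

0.294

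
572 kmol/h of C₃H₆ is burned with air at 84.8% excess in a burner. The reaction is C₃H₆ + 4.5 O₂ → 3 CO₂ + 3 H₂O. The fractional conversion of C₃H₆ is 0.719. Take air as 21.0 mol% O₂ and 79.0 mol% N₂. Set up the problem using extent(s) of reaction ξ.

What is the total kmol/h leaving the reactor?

Stoichiometric O₂ = 4.5 × 572 = 2574 kmol/h; O₂ fed = 2574 × 1.848 = 4757 kmol/h.
N₂ fed = 4757 × 79/21 = 17890 kmol/h.
Fuel reacted = 0.719 × 572 → ξ = 411.3 kmol/h.
Outlet (n = n₀ + ν ξ):
  C₃H₆: 572 − 1(411.3) = 160.7
  O₂: 4757 − 4.5(411.3) = 2906
  N₂: 17890 (inert)
  CO₂: 0 + 3(411.3) = 1234
  H₂O: 0 + 3(411.3) = 1234
Total out = 160.7 + 2906 + 17890 + 1234 + 1234 = 23430 kmol/h.

23400 kmol/h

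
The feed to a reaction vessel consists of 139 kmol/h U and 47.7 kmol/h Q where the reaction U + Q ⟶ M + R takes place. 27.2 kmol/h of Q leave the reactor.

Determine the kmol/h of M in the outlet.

20.5 kmol/h

For Q: n = n₀ − 1ξ → 27.2 = 47.7 − 1ξ, giving ξ = 20.5 kmol/h.
Outlet amounts (n = n₀ + ν ξ):
  U: 139 − 1(20.5) = 118.5
  Q: 47.7 − 1(20.5) = 27.2
  M: 0 + 1(20.5) = 20.5
  R: 0 + 1(20.5) = 20.5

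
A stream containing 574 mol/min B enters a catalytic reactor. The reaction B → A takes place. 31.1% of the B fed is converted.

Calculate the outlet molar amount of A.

B reacted = 0.311 × 574 = 178.5 mol/min; ν_B = −1, so ξ = 178.5/1 = 178.5 mol/min.
Outlet amounts (n = n₀ + ν ξ):
  B: 574 − 1(178.5) = 395.5
  A: 0 + 1(178.5) = 178.5

179 mol/min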